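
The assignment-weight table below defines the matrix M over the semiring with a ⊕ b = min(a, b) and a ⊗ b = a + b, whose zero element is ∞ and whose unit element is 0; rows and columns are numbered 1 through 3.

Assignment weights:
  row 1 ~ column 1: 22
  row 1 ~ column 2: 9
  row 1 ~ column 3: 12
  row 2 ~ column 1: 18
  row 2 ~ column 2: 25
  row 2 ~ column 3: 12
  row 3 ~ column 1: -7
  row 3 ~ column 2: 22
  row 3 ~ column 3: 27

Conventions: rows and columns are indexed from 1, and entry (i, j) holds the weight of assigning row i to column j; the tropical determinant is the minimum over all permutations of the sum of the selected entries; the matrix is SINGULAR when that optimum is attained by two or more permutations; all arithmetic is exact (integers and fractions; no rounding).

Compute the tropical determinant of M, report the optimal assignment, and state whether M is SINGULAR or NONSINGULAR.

σ = (1, 2, 3): 22 + 25 + 27 = 74
σ = (1, 3, 2): 22 + 12 + 22 = 56
σ = (2, 1, 3): 9 + 18 + 27 = 54
σ = (2, 3, 1): 9 + 12 + (-7) = 14
σ = (3, 1, 2): 12 + 18 + 22 = 52
σ = (3, 2, 1): 12 + 25 + (-7) = 30
Optimal value attained by: σ = (2, 3, 1).
Answer: det⊕(M) = 14; verdict: NONSINGULAR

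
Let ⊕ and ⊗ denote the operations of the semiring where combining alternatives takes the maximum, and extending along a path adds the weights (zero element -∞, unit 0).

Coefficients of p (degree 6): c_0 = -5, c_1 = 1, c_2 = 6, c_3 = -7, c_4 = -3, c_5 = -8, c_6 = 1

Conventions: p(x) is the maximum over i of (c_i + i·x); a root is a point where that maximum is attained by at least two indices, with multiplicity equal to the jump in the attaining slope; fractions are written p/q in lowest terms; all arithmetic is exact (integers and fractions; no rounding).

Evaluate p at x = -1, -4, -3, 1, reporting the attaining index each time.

p(-1) = max(-5+0·(-1)=-5, 1+1·(-1)=0, 6+2·(-1)=4, -7+3·(-1)=-10, -3+4·(-1)=-7, -8+5·(-1)=-13, 1+6·(-1)=-5) = 4 (attained by i=2)
p(-4) = max(-5+0·(-4)=-5, 1+1·(-4)=-3, 6+2·(-4)=-2, -7+3·(-4)=-19, -3+4·(-4)=-19, -8+5·(-4)=-28, 1+6·(-4)=-23) = -2 (attained by i=2)
p(-3) = max(-5+0·(-3)=-5, 1+1·(-3)=-2, 6+2·(-3)=0, -7+3·(-3)=-16, -3+4·(-3)=-15, -8+5·(-3)=-23, 1+6·(-3)=-17) = 0 (attained by i=2)
p(1) = max(-5+0·1=-5, 1+1·1=2, 6+2·1=8, -7+3·1=-4, -3+4·1=1, -8+5·1=-3, 1+6·1=7) = 8 (attained by i=2)
Answer: p(-1) = 4; p(-4) = -2; p(-3) = 0; p(1) = 8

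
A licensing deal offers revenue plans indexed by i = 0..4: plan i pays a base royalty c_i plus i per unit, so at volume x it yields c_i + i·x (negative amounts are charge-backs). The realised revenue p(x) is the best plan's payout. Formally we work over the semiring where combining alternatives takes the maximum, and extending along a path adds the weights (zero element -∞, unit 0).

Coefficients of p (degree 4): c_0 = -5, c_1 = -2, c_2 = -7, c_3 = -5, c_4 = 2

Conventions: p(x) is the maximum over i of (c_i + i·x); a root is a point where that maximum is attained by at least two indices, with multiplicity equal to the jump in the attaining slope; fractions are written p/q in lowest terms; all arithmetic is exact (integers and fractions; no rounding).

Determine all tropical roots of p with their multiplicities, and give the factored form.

hull edge (i=0, c=-5) to (i=1, c=-2): slope 3, span 1
hull edge (i=1, c=-2) to (i=4, c=2): slope 4/3, span 3
Factored form: p(x) = 2 ⊗ (x ⊕ (-3)) ⊗ (x ⊕ (-4/3)) ⊗ (x ⊕ (-4/3)) ⊗ (x ⊕ (-4/3))
Answer: roots = -3 (mult 1), -4/3 (mult 3)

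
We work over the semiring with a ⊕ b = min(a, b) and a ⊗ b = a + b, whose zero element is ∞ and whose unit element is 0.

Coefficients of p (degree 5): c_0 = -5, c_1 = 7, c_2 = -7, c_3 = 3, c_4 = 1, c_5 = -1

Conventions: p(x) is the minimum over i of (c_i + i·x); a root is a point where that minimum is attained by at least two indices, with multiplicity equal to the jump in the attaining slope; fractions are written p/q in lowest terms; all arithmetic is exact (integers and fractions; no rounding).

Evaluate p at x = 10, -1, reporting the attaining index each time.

p(10) = min(-5+0·10=-5, 7+1·10=17, -7+2·10=13, 3+3·10=33, 1+4·10=41, -1+5·10=49) = -5 (attained by i=0)
p(-1) = min(-5+0·(-1)=-5, 7+1·(-1)=6, -7+2·(-1)=-9, 3+3·(-1)=0, 1+4·(-1)=-3, -1+5·(-1)=-6) = -9 (attained by i=2)
Answer: p(10) = -5; p(-1) = -9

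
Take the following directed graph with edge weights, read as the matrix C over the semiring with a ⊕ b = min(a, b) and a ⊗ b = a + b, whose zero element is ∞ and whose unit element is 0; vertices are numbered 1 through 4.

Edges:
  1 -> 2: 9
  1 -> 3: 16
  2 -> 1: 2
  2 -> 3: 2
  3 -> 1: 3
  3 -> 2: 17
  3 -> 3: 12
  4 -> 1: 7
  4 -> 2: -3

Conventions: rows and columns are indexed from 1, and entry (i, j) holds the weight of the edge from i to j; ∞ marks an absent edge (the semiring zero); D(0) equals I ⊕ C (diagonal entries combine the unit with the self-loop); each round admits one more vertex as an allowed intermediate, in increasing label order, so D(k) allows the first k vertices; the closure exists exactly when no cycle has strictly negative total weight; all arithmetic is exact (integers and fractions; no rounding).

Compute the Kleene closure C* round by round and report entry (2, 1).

D(0):
  [0, 9, 16, ∞]
  [2, 0, 2, ∞]
  [3, 17, 0, ∞]
  [7, -3, ∞, 0]
D(1):
  [0, 9, 16, ∞]
  [2, 0, 2, ∞]
  [3, 12, 0, ∞]
  [7, -3, 23, 0]
D(2):
  [0, 9, 11, ∞]
  [2, 0, 2, ∞]
  [3, 12, 0, ∞]
  [-1, -3, -1, 0]
D(3):
  [0, 9, 11, ∞]
  [2, 0, 2, ∞]
  [3, 12, 0, ∞]
  [-1, -3, -1, 0]
D(4):
  [0, 9, 11, ∞]
  [2, 0, 2, ∞]
  [3, 12, 0, ∞]
  [-1, -3, -1, 0]
Answer: C*[2][1] = 2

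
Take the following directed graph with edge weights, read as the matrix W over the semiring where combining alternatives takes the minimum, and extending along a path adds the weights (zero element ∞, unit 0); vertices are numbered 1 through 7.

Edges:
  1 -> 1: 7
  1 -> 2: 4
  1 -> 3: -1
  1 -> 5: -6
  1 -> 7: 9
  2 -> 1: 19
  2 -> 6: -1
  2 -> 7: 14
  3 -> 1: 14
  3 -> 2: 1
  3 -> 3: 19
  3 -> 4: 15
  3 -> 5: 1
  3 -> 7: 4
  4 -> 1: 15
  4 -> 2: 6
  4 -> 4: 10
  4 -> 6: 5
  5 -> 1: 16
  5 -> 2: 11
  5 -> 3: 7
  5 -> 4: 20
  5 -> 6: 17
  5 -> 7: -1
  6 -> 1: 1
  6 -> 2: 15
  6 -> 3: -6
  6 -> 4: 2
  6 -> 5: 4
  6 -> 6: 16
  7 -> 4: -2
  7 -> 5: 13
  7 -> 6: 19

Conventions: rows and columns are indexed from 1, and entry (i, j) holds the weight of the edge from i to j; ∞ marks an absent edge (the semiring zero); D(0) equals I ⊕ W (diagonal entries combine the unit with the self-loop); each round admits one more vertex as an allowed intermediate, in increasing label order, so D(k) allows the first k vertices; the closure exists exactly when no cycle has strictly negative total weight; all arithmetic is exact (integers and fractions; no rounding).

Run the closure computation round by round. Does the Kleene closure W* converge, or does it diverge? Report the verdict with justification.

D(0):
  [0, 4, -1, ∞, -6, ∞, 9]
  [19, 0, ∞, ∞, ∞, -1, 14]
  [14, 1, 0, 15, 1, ∞, 4]
  [15, 6, ∞, 0, ∞, 5, ∞]
  [16, 11, 7, 20, 0, 17, -1]
  [1, 15, -6, 2, 4, 0, ∞]
  [∞, ∞, ∞, -2, 13, 19, 0]
D(1):
  [0, 4, -1, ∞, -6, ∞, 9]
  [19, 0, 18, ∞, 13, -1, 14]
  [14, 1, 0, 15, 1, ∞, 4]
  [15, 6, 14, 0, 9, 5, 24]
  [16, 11, 7, 20, 0, 17, -1]
  [1, 5, -6, 2, -5, 0, 10]
  [∞, ∞, ∞, -2, 13, 19, 0]
D(2):
  [0, 4, -1, ∞, -6, 3, 9]
  [19, 0, 18, ∞, 13, -1, 14]
  [14, 1, 0, 15, 1, 0, 4]
  [15, 6, 14, 0, 9, 5, 20]
  [16, 11, 7, 20, 0, 10, -1]
  [1, 5, -6, 2, -5, 0, 10]
  [∞, ∞, ∞, -2, 13, 19, 0]
Detection: at round 3, diagonal entry (6, 6) turns strictly negative.
Key observation: the cycle 6->3->2->6 has total weight (-6) + 1 + (-1), which is strictly negative.
Answer: DIVERGES — negative cycle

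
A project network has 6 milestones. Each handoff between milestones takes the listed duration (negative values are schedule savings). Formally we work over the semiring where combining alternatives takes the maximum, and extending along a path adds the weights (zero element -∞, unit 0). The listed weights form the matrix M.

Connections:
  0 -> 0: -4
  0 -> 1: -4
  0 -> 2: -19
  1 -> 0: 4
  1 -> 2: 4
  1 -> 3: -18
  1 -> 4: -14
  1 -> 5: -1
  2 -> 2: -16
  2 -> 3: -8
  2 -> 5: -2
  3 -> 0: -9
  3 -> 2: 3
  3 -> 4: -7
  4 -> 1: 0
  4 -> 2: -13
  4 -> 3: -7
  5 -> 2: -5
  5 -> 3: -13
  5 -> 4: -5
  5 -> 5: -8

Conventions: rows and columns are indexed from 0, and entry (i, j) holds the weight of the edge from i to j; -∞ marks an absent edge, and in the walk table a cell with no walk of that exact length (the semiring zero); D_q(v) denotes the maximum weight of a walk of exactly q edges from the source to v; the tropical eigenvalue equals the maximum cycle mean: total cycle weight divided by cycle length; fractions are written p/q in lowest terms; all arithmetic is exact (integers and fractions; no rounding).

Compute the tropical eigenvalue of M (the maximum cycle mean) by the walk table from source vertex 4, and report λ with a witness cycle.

q=0: [-∞, -∞, -∞, -∞, 0, -∞]
q=1: [-∞, 0, -13, -7, -∞, -∞]
q=2: [4, -∞, 4, -18, -14, -1]
q=3: [0, 0, -6, -4, -6, 2]
q=4: [4, -4, 4, -11, -3, -1]
q=5: [0, 0, 0, -4, -6, 2]
q=6: [4, -4, 4, -8, -3, -1]
Optimal cycle mean attained by: cycle 0->1->0, total (-4) + 4, length 2.
Answer: λ = 0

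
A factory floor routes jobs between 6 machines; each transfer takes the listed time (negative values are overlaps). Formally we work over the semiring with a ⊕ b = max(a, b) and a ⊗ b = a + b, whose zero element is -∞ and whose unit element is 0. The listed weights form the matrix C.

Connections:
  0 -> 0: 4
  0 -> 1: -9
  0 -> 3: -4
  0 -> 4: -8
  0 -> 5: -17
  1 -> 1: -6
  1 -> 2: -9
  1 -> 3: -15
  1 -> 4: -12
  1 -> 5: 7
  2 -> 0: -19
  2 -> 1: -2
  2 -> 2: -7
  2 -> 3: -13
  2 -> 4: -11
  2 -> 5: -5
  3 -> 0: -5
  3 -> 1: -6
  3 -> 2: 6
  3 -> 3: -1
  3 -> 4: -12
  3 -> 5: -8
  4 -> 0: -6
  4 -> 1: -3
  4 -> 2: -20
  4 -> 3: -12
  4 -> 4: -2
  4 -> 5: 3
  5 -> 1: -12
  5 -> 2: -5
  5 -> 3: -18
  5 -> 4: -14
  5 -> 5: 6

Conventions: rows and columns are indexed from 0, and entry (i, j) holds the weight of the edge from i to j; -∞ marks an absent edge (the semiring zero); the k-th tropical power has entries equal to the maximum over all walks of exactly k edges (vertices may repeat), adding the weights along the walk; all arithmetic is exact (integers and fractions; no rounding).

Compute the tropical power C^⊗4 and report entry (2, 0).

C^⊗2:
  [8, -5, 2, 0, -4, -2]
  [-18, -5, 2, -11, -7, 13]
  [-15, -8, -7, -14, -13, 5]
  [-1, 4, 5, -2, -5, 1]
  [-2, -5, -2, -10, -4, 9]
  [-20, -6, 1, -12, -8, 12]
C^⊗3:
  [12, 0, 6, 4, 0, 4]
  [-13, 1, 8, -5, -1, 19]
  [-11, -7, 0, -13, -9, 11]
  [3, 3, 4, -3, -6, 11]
  [2, -3, 4, -6, -5, 15]
  [-14, 0, 7, -6, -2, 18]
C^⊗4:
  [16, 4, 10, 8, 4, 10]
  [-7, 7, 14, 1, 5, 25]
  [-7, -1, 6, -7, -3, 17]
  [7, 2, 6, -1, -3, 17]
  [6, 3, 10, -2, 1, 21]
  [-8, 6, 13, 0, 4, 24]
Key observation: the optimum is the walk 2->0->0->0->0, with weight (-19) + 4 + 4 + 4 = -7.
Optimal value attained by: walk 2->0->0->0->0.
Answer: (C^⊗4)[2][0] = -7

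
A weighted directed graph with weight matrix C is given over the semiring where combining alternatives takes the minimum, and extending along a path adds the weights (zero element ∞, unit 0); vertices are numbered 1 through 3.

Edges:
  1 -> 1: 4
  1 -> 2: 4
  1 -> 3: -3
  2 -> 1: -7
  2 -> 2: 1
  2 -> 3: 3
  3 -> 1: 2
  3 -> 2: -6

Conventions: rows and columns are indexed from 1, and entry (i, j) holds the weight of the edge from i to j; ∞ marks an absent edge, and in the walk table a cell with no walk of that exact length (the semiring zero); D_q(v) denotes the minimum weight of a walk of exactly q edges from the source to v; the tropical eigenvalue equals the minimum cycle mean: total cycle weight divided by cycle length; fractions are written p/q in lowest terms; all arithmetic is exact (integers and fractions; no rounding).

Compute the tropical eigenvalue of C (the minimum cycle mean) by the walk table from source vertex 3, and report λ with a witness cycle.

q=0: [∞, ∞, 0]
q=1: [2, -6, ∞]
q=2: [-13, -5, -3]
q=3: [-12, -9, -16]
Optimal cycle mean attained by: cycle 1->3->2->1, total (-3) + (-6) + (-7), length 3.
Answer: λ = -16/3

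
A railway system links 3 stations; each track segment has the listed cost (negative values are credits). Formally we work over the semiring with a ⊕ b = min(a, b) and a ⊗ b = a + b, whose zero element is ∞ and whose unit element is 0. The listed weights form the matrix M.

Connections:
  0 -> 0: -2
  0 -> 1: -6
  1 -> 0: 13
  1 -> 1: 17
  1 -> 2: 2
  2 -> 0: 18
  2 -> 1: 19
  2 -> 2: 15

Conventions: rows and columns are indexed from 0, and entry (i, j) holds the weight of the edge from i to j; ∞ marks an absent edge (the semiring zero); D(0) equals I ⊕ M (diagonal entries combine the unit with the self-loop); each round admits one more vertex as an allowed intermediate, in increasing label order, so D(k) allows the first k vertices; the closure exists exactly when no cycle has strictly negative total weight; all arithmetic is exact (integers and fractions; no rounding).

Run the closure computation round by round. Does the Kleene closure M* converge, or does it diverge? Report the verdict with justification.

Detection: at round 0, diagonal entry (0, 0) turns strictly negative.
Key observation: the cycle 0->0 has total weight (-2), which is strictly negative.
Answer: DIVERGES — negative cycle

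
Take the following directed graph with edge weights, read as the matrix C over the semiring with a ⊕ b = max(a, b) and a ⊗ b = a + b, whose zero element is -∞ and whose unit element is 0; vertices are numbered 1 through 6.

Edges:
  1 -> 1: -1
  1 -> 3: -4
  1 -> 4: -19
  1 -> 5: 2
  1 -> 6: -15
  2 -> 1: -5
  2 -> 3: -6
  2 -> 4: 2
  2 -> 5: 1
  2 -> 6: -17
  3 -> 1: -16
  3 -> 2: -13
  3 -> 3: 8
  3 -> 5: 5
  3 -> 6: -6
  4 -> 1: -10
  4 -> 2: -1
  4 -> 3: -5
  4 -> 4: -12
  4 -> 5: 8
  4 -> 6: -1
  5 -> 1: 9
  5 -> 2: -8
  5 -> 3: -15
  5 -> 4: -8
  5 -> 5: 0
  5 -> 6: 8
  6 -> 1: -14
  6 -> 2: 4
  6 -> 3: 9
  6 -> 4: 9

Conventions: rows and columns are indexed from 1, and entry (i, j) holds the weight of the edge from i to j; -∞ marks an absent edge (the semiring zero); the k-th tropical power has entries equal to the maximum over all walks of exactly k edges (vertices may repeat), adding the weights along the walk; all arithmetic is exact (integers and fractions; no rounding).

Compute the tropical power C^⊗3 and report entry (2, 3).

C^⊗2:
  [11, -6, 4, -6, 2, 10]
  [10, 1, 2, -7, 10, 9]
  [14, -2, 16, 3, 13, 13]
  [17, 3, 8, 8, 8, 16]
  [9, 12, 17, 17, 11, 8]
  [-1, 8, 17, 6, 17, 8]
C^⊗3:
  [11, 14, 19, 19, 13, 10]
  [19, 13, 18, 18, 12, 18]
  [22, 17, 24, 22, 21, 21]
  [17, 20, 25, 25, 19, 16]
  [20, 16, 25, 17, 25, 19]
  [26, 12, 25, 17, 22, 25]
Key observation: the optimum is the walk 2->5->6->3, with weight 1 + 8 + 9 = 18.
Optimal value attained by: walk 2->5->6->3.
Answer: (C^⊗3)[2][3] = 18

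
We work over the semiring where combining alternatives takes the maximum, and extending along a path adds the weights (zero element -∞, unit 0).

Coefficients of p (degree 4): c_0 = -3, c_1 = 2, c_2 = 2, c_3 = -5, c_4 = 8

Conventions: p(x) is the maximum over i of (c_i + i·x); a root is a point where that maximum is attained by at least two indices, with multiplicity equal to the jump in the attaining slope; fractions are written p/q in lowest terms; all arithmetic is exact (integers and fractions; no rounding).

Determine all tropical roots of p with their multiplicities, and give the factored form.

hull edge (i=0, c=-3) to (i=1, c=2): slope 5, span 1
hull edge (i=1, c=2) to (i=4, c=8): slope 2, span 3
Factored form: p(x) = 8 ⊗ (x ⊕ (-5)) ⊗ (x ⊕ (-2)) ⊗ (x ⊕ (-2)) ⊗ (x ⊕ (-2))
Answer: roots = -5 (mult 1), -2 (mult 3)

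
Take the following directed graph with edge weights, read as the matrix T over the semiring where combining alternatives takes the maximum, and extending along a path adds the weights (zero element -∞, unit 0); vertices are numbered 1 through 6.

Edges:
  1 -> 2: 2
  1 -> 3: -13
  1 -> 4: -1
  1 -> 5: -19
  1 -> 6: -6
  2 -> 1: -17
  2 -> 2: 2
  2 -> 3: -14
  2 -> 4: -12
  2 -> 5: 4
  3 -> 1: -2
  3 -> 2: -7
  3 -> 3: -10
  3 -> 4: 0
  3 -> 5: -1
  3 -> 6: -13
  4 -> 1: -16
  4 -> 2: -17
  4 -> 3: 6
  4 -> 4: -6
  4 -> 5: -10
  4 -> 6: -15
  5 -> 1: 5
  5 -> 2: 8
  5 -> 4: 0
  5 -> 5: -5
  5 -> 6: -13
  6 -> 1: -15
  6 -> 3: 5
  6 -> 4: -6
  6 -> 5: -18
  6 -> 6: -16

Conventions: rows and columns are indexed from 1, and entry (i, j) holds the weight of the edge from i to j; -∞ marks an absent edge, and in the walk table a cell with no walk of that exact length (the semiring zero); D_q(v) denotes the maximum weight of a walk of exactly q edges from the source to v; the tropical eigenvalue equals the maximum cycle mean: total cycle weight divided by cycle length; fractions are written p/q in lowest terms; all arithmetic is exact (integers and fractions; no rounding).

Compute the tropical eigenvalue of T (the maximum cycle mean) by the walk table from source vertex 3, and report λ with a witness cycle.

q=0: [-∞, -∞, 0, -∞, -∞, -∞]
q=1: [-2, -7, -10, 0, -1, -13]
q=2: [4, 7, 6, -1, -3, -8]
q=3: [4, 9, 5, 6, 11, -2]
q=4: [16, 19, 12, 11, 13, -2]
q=5: [18, 21, 17, 15, 23, 10]
q=6: [28, 31, 21, 23, 25, 12]
Optimal cycle mean attained by: cycle 2->5->2, total 4 + 8, length 2.
Answer: λ = 6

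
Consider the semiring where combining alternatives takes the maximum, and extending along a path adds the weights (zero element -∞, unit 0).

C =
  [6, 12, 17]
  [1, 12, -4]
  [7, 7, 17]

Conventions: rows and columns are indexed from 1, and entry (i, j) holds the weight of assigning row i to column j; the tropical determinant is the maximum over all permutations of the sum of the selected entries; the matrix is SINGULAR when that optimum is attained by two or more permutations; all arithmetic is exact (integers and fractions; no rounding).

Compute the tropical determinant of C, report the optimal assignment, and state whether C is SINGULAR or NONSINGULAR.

σ = (1, 2, 3): 6 + 12 + 17 = 35
σ = (1, 3, 2): 6 + (-4) + 7 = 9
σ = (2, 1, 3): 12 + 1 + 17 = 30
σ = (2, 3, 1): 12 + (-4) + 7 = 15
σ = (3, 1, 2): 17 + 1 + 7 = 25
σ = (3, 2, 1): 17 + 12 + 7 = 36
Optimal value attained by: σ = (3, 2, 1).
Answer: det⊕(C) = 36; verdict: NONSINGULAR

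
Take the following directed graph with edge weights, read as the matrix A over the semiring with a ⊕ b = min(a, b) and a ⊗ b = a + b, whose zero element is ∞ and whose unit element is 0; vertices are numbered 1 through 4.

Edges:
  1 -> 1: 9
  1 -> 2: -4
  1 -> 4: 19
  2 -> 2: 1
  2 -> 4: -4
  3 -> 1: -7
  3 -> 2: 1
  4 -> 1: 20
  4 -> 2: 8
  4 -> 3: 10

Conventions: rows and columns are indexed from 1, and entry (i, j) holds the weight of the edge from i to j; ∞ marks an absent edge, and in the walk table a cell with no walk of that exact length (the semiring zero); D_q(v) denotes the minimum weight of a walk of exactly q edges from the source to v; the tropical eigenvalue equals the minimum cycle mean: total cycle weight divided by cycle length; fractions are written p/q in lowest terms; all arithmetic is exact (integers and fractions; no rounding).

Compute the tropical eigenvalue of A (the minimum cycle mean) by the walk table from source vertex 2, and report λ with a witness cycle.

q=0: [∞, 0, ∞, ∞]
q=1: [∞, 1, ∞, -4]
q=2: [16, 2, 6, -3]
q=3: [-1, 3, 7, -2]
q=4: [0, -5, 8, -1]
Optimal cycle mean attained by: cycle 1->2->4->3->1, total (-4) + (-4) + 10 + (-7), length 4.
Answer: λ = -5/4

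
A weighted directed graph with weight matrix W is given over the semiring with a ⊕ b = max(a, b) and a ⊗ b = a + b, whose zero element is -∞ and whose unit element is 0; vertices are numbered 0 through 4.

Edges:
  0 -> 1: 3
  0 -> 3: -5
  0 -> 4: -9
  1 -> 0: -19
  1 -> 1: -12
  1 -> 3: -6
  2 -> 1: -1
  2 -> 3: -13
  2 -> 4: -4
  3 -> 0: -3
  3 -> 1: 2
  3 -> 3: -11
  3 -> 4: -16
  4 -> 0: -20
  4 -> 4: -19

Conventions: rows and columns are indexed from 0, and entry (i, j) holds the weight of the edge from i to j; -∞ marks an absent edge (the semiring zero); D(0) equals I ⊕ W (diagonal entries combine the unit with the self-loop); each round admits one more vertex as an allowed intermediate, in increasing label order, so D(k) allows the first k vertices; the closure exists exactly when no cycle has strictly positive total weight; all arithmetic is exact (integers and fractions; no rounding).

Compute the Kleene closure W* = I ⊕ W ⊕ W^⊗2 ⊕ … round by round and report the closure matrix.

D(0):
  [0, 3, -∞, -5, -9]
  [-19, 0, -∞, -6, -∞]
  [-∞, -1, 0, -13, -4]
  [-3, 2, -∞, 0, -16]
  [-20, -∞, -∞, -∞, 0]
D(1):
  [0, 3, -∞, -5, -9]
  [-19, 0, -∞, -6, -28]
  [-∞, -1, 0, -13, -4]
  [-3, 2, -∞, 0, -12]
  [-20, -17, -∞, -25, 0]
D(2):
  [0, 3, -∞, -3, -9]
  [-19, 0, -∞, -6, -28]
  [-20, -1, 0, -7, -4]
  [-3, 2, -∞, 0, -12]
  [-20, -17, -∞, -23, 0]
D(3):
  [0, 3, -∞, -3, -9]
  [-19, 0, -∞, -6, -28]
  [-20, -1, 0, -7, -4]
  [-3, 2, -∞, 0, -12]
  [-20, -17, -∞, -23, 0]
D(4):
  [0, 3, -∞, -3, -9]
  [-9, 0, -∞, -6, -18]
  [-10, -1, 0, -7, -4]
  [-3, 2, -∞, 0, -12]
  [-20, -17, -∞, -23, 0]
D(5):
  [0, 3, -∞, -3, -9]
  [-9, 0, -∞, -6, -18]
  [-10, -1, 0, -7, -4]
  [-3, 2, -∞, 0, -12]
  [-20, -17, -∞, -23, 0]
Answer: W* = [[0, 3, -∞, -3, -9], [-9, 0, -∞, -6, -18], [-10, -1, 0, -7, -4], [-3, 2, -∞, 0, -12], [-20, -17, -∞, -23, 0]]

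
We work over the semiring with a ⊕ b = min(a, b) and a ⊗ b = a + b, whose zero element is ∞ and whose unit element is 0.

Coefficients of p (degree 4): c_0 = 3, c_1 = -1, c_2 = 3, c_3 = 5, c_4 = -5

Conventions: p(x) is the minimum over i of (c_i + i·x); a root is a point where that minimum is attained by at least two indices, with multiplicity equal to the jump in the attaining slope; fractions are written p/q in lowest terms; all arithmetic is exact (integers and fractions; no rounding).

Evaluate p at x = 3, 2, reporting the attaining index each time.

p(3) = min(3+0·3=3, -1+1·3=2, 3+2·3=9, 5+3·3=14, -5+4·3=7) = 2 (attained by i=1)
p(2) = min(3+0·2=3, -1+1·2=1, 3+2·2=7, 5+3·2=11, -5+4·2=3) = 1 (attained by i=1)
Answer: p(3) = 2; p(2) = 1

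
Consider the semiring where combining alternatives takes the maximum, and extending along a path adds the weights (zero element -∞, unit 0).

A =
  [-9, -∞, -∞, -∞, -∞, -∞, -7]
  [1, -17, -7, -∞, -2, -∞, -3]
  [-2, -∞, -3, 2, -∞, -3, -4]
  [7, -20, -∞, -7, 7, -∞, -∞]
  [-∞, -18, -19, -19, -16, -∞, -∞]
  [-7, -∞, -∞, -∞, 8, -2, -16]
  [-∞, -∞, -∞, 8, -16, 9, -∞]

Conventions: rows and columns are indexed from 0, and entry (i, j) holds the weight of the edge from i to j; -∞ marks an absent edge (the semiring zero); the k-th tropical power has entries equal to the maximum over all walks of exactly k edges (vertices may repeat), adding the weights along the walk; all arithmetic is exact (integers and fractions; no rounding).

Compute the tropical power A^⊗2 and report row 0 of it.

A^⊗2:
  [-18, -∞, -∞, 1, -23, 2, -16]
  [-8, -20, -10, 5, -18, 6, -6]
  [9, -18, -6, 4, 9, 5, -7]
  [0, -11, -12, -12, 0, -∞, 0]
  [-12, -34, -22, -17, -12, -22, -21]
  [-9, -10, -11, -8, 6, -4, -14]
  [15, -12, -35, 1, 17, 7, -7]
Answer: row 0 of A^⊗2 = [-18, -∞, -∞, 1, -23, 2, -16]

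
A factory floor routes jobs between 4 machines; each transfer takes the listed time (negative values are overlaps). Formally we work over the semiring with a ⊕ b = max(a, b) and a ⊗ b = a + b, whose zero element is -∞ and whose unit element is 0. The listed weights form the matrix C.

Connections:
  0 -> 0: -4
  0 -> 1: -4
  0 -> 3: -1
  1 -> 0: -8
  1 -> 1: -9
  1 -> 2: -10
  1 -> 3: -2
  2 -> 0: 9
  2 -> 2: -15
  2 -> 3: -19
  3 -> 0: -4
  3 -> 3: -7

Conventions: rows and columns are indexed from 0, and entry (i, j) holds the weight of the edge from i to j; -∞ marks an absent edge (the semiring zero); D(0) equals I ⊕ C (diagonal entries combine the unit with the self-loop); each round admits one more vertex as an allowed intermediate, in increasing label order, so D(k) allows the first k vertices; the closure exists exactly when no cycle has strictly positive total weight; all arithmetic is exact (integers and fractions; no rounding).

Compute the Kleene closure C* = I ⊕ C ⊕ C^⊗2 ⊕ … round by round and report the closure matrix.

D(0):
  [0, -4, -∞, -1]
  [-8, 0, -10, -2]
  [9, -∞, 0, -19]
  [-4, -∞, -∞, 0]
D(1):
  [0, -4, -∞, -1]
  [-8, 0, -10, -2]
  [9, 5, 0, 8]
  [-4, -8, -∞, 0]
D(2):
  [0, -4, -14, -1]
  [-8, 0, -10, -2]
  [9, 5, 0, 8]
  [-4, -8, -18, 0]
D(3):
  [0, -4, -14, -1]
  [-1, 0, -10, -2]
  [9, 5, 0, 8]
  [-4, -8, -18, 0]
D(4):
  [0, -4, -14, -1]
  [-1, 0, -10, -2]
  [9, 5, 0, 8]
  [-4, -8, -18, 0]
Answer: C* = [[0, -4, -14, -1], [-1, 0, -10, -2], [9, 5, 0, 8], [-4, -8, -18, 0]]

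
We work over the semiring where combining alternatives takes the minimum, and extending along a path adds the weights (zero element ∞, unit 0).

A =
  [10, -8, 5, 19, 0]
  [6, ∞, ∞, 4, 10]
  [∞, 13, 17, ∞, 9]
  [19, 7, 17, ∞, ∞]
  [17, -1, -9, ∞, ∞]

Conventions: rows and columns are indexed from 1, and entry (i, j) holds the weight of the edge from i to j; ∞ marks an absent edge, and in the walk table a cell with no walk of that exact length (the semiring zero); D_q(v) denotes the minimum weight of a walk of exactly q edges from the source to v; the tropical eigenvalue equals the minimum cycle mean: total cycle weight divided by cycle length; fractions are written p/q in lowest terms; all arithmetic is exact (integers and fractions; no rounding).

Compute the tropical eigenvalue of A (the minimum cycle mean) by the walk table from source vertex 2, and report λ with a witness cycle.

q=0: [∞, 0, ∞, ∞, ∞]
q=1: [6, ∞, ∞, 4, 10]
q=2: [16, -2, 1, 25, 6]
q=3: [4, 5, -3, 2, 8]
q=4: [11, -4, -1, 9, 4]
q=5: [2, 3, -5, 0, 6]
Optimal cycle mean attained by: cycle 1->2->1, total (-8) + 6, length 2.
Answer: λ = -1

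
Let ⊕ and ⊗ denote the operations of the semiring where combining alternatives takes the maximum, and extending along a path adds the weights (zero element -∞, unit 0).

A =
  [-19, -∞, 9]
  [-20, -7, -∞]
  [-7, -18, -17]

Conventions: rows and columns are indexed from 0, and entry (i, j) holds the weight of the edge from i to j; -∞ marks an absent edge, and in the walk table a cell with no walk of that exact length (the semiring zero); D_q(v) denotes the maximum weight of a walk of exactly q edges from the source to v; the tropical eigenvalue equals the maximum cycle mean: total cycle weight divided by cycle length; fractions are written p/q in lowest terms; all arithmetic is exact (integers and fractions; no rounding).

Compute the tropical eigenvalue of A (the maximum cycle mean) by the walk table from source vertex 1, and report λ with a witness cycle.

q=0: [-∞, 0, -∞]
q=1: [-20, -7, -∞]
q=2: [-27, -14, -11]
q=3: [-18, -21, -18]
Optimal cycle mean attained by: cycle 0->2->0, total 9 + (-7), length 2.
Answer: λ = 1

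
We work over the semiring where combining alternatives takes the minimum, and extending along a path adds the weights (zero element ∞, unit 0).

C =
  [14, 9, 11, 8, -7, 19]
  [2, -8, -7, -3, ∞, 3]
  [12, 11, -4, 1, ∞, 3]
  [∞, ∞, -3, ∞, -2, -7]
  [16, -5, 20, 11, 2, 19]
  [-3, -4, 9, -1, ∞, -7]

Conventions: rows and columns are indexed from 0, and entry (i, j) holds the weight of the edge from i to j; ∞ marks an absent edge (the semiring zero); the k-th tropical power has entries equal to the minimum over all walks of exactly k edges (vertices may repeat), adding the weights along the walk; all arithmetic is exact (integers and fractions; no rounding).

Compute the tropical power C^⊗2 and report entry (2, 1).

C^⊗2:
  [9, -12, 2, 4, -5, 1]
  [-6, -16, -15, -11, -5, -10]
  [0, -1, -8, -3, -1, -6]
  [-10, -11, -7, -8, 0, -14]
  [-3, -13, -12, -8, 4, -2]
  [-10, -12, -11, -8, -10, -14]
Key observation: the optimum is the walk 2->5->1, with weight 3 + (-4) = -1.
Optimal value attained by: walk 2->5->1.
Answer: (C^⊗2)[2][1] = -1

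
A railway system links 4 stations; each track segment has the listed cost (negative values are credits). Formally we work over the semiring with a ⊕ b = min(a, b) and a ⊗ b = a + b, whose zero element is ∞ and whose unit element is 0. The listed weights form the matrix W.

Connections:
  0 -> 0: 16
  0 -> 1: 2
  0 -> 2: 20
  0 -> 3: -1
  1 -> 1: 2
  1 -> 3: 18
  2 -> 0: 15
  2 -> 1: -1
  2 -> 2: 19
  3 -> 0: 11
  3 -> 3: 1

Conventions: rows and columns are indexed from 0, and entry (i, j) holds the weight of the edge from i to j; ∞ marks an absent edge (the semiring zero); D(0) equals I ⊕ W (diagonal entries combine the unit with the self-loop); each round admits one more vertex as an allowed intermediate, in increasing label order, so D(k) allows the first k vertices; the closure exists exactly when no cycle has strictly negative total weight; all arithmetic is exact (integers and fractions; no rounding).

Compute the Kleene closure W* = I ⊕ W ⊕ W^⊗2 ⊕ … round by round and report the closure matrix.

D(0):
  [0, 2, 20, -1]
  [∞, 0, ∞, 18]
  [15, -1, 0, ∞]
  [11, ∞, ∞, 0]
D(1):
  [0, 2, 20, -1]
  [∞, 0, ∞, 18]
  [15, -1, 0, 14]
  [11, 13, 31, 0]
D(2):
  [0, 2, 20, -1]
  [∞, 0, ∞, 18]
  [15, -1, 0, 14]
  [11, 13, 31, 0]
D(3):
  [0, 2, 20, -1]
  [∞, 0, ∞, 18]
  [15, -1, 0, 14]
  [11, 13, 31, 0]
D(4):
  [0, 2, 20, -1]
  [29, 0, 49, 18]
  [15, -1, 0, 14]
  [11, 13, 31, 0]
Answer: W* = [[0, 2, 20, -1], [29, 0, 49, 18], [15, -1, 0, 14], [11, 13, 31, 0]]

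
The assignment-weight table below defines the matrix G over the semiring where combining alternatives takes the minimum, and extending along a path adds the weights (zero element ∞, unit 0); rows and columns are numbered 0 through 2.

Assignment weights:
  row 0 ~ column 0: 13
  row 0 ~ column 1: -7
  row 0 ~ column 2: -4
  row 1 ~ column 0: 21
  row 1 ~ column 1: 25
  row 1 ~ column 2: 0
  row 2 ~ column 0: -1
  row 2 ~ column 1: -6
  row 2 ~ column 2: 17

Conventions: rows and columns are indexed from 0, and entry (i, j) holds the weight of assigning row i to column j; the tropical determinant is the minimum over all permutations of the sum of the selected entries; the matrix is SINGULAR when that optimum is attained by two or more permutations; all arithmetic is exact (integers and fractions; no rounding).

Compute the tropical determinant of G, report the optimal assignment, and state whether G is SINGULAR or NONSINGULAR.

σ = (0, 1, 2): 13 + 25 + 17 = 55
σ = (0, 2, 1): 13 + 0 + (-6) = 7
σ = (1, 0, 2): (-7) + 21 + 17 = 31
σ = (1, 2, 0): (-7) + 0 + (-1) = -8
σ = (2, 0, 1): (-4) + 21 + (-6) = 11
σ = (2, 1, 0): (-4) + 25 + (-1) = 20
Optimal value attained by: σ = (1, 2, 0).
Answer: det⊕(G) = -8; verdict: NONSINGULAR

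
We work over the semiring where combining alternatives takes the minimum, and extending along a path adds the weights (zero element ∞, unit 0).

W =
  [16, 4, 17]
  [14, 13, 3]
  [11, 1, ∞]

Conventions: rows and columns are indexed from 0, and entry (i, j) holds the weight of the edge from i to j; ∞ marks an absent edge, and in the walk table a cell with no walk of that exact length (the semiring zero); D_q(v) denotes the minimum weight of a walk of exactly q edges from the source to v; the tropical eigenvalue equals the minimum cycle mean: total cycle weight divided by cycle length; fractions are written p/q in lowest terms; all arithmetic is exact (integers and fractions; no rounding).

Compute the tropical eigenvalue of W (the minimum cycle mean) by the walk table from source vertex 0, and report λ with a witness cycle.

q=0: [0, ∞, ∞]
q=1: [16, 4, 17]
q=2: [18, 17, 7]
q=3: [18, 8, 20]
Optimal cycle mean attained by: cycle 1->2->1, total 3 + 1, length 2.
Answer: λ = 2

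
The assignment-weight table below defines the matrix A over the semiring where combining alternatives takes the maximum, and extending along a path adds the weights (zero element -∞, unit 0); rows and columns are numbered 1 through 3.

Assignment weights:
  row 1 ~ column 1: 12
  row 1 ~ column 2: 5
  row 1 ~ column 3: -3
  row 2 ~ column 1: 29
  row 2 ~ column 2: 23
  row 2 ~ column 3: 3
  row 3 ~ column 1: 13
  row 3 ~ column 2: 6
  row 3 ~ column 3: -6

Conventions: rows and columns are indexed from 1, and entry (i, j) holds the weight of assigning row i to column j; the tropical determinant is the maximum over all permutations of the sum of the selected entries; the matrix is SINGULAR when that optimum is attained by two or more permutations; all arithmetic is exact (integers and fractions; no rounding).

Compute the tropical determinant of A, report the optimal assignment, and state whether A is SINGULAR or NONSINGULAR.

σ = (1, 2, 3): 12 + 23 + (-6) = 29
σ = (1, 3, 2): 12 + 3 + 6 = 21
σ = (2, 1, 3): 5 + 29 + (-6) = 28
σ = (2, 3, 1): 5 + 3 + 13 = 21
σ = (3, 1, 2): (-3) + 29 + 6 = 32
σ = (3, 2, 1): (-3) + 23 + 13 = 33
Optimal value attained by: σ = (3, 2, 1).
Answer: det⊕(A) = 33; verdict: NONSINGULAR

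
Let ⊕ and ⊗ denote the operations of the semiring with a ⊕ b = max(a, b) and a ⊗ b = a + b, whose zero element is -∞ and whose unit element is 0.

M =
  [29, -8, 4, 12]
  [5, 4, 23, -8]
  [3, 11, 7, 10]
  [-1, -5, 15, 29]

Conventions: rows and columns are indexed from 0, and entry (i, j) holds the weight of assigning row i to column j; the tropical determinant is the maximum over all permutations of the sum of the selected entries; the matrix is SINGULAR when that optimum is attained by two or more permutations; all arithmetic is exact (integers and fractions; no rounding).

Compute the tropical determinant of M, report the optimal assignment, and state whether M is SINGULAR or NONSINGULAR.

σ = (0, 1, 2, 3): 29 + 4 + 7 + 29 = 69
σ = (0, 1, 3, 2): 29 + 4 + 10 + 15 = 58
σ = (0, 2, 1, 3): 29 + 23 + 11 + 29 = 92
σ = (0, 2, 3, 1): 29 + 23 + 10 + (-5) = 57
σ = (0, 3, 1, 2): 29 + (-8) + 11 + 15 = 47
σ = (0, 3, 2, 1): 29 + (-8) + 7 + (-5) = 23
σ = (1, 0, 2, 3): (-8) + 5 + 7 + 29 = 33
σ = (1, 0, 3, 2): (-8) + 5 + 10 + 15 = 22
σ = (1, 2, 0, 3): (-8) + 23 + 3 + 29 = 47
σ = (1, 2, 3, 0): (-8) + 23 + 10 + (-1) = 24
σ = (1, 3, 0, 2): (-8) + (-8) + 3 + 15 = 2
σ = (1, 3, 2, 0): (-8) + (-8) + 7 + (-1) = -10
σ = (2, 0, 1, 3): 4 + 5 + 11 + 29 = 49
σ = (2, 0, 3, 1): 4 + 5 + 10 + (-5) = 14
σ = (2, 1, 0, 3): 4 + 4 + 3 + 29 = 40
σ = (2, 1, 3, 0): 4 + 4 + 10 + (-1) = 17
σ = (2, 3, 0, 1): 4 + (-8) + 3 + (-5) = -6
σ = (2, 3, 1, 0): 4 + (-8) + 11 + (-1) = 6
σ = (3, 0, 1, 2): 12 + 5 + 11 + 15 = 43
σ = (3, 0, 2, 1): 12 + 5 + 7 + (-5) = 19
σ = (3, 1, 0, 2): 12 + 4 + 3 + 15 = 34
σ = (3, 1, 2, 0): 12 + 4 + 7 + (-1) = 22
σ = (3, 2, 0, 1): 12 + 23 + 3 + (-5) = 33
σ = (3, 2, 1, 0): 12 + 23 + 11 + (-1) = 45
Optimal value attained by: σ = (0, 2, 1, 3).
Answer: det⊕(M) = 92; verdict: NONSINGULAR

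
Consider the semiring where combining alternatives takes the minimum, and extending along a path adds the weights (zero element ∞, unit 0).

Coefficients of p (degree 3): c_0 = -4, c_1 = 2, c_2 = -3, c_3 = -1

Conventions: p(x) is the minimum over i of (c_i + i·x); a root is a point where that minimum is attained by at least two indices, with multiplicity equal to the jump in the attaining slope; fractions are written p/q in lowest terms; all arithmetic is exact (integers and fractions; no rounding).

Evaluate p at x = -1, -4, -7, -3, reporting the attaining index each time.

p(-1) = min(-4+0·(-1)=-4, 2+1·(-1)=1, -3+2·(-1)=-5, -1+3·(-1)=-4) = -5 (attained by i=2)
p(-4) = min(-4+0·(-4)=-4, 2+1·(-4)=-2, -3+2·(-4)=-11, -1+3·(-4)=-13) = -13 (attained by i=3)
p(-7) = min(-4+0·(-7)=-4, 2+1·(-7)=-5, -3+2·(-7)=-17, -1+3·(-7)=-22) = -22 (attained by i=3)
p(-3) = min(-4+0·(-3)=-4, 2+1·(-3)=-1, -3+2·(-3)=-9, -1+3·(-3)=-10) = -10 (attained by i=3)
Answer: p(-1) = -5; p(-4) = -13; p(-7) = -22; p(-3) = -10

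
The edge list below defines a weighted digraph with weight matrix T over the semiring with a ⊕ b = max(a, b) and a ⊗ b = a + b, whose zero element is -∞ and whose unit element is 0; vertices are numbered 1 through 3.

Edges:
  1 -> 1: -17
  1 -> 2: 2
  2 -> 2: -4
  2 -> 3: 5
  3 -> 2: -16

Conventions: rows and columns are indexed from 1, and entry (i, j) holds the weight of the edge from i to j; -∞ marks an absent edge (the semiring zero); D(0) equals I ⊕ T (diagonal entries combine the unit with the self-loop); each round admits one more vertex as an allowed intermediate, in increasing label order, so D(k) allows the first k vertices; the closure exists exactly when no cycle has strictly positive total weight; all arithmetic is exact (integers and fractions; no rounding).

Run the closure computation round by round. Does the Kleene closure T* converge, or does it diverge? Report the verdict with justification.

D(0):
  [0, 2, -∞]
  [-∞, 0, 5]
  [-∞, -16, 0]
D(1):
  [0, 2, -∞]
  [-∞, 0, 5]
  [-∞, -16, 0]
D(2):
  [0, 2, 7]
  [-∞, 0, 5]
  [-∞, -16, 0]
D(3):
  [0, 2, 7]
  [-∞, 0, 5]
  [-∞, -16, 0]
Key observation: every diagonal entry stays at the unit through all rounds, so no improving cycle exists.
Answer: CONVERGES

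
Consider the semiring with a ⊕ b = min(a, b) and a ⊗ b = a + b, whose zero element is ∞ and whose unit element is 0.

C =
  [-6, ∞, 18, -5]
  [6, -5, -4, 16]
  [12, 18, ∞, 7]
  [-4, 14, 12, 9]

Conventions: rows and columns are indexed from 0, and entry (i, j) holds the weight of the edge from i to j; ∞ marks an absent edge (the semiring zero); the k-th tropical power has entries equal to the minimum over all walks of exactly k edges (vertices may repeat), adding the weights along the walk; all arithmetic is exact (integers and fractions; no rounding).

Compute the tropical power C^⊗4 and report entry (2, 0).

C^⊗2:
  [-12, 9, 7, -11]
  [0, -10, -9, 1]
  [3, 13, 14, 7]
  [-10, 9, 10, -9]
C^⊗3:
  [-18, 3, 1, -17]
  [-6, -15, -14, -5]
  [-3, 8, 9, -2]
  [-16, 4, 3, -15]
C^⊗4:
  [-24, -3, -5, -23]
  [-12, -20, -19, -11]
  [-9, 3, 4, -8]
  [-22, -1, -3, -21]
Key observation: the optimum is the walk 2->3->0->0->0, with weight 7 + (-4) + (-6) + (-6) = -9.
Optimal value attained by: walk 2->3->0->0->0.
Answer: (C^⊗4)[2][0] = -9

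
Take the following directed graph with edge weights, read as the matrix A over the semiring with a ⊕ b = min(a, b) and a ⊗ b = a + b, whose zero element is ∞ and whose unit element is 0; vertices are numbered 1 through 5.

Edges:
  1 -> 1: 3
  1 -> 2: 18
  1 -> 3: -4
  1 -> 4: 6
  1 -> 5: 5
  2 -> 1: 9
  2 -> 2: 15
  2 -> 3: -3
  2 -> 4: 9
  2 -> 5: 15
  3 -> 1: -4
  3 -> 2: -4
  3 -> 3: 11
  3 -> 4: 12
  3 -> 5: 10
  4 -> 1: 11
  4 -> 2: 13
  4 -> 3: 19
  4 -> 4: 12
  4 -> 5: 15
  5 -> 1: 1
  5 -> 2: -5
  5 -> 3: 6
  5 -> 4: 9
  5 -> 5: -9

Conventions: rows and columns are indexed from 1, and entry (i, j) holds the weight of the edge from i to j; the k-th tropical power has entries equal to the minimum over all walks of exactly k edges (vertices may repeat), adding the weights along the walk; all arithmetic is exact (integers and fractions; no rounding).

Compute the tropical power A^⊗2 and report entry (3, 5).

A^⊗2:
  [-8, -8, -1, 8, -4]
  [-7, -7, 5, 9, 6]
  [-1, 5, -8, 2, 1]
  [14, 10, 7, 17, 6]
  [-8, -14, -8, 0, -18]
Key observation: the optimum is the walk 3->1->5, with weight (-4) + 5 = 1.
Optimal value attained by: walk 3->1->5.
Answer: (A^⊗2)[3][5] = 1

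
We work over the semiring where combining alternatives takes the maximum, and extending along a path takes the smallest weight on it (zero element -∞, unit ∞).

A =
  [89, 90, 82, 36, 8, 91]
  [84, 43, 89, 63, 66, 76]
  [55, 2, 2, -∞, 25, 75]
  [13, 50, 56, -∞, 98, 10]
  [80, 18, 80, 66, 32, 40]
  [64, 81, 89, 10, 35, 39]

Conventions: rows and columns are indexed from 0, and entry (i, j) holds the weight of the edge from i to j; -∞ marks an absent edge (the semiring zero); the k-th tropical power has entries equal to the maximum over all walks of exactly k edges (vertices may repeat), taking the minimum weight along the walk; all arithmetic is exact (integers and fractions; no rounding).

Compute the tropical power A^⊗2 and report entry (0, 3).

A^⊗2:
  [89, 89, 89, 63, 66, 89]
  [84, 84, 82, 66, 63, 84]
  [64, 75, 75, 36, 35, 55]
  [80, 43, 80, 66, 50, 56]
  [80, 80, 80, 36, 66, 80]
  [81, 64, 81, 63, 66, 76]
Key observation: the optimum is the walk 0->1->3, with weight 90 min 63 = 63.
Optimal value attained by: walk 0->1->3.
Answer: (A^⊗2)[0][3] = 63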